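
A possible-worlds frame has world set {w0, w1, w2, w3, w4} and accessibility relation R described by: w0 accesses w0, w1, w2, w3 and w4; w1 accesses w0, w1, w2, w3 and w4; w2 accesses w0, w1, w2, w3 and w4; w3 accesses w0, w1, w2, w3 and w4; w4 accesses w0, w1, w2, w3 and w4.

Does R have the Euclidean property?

Euclidean: yes — any two successors of a common world are R-related.

Yes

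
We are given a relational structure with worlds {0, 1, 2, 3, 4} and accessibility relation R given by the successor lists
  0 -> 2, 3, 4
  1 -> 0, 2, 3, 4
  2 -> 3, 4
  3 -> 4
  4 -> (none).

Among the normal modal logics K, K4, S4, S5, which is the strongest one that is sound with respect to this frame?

Transitive (axiom 4): yes — every two-step R-path is closed by a direct edge.
Reflexive (axiom T): no — 0 is not related to itself.
Euclidean (axiom 5): no — 0 R 3 and 0 R 2, but not 3 R 2.
So F validates K, K4; S4 would additionally require R to be reflexive. The strongest is K4.

K4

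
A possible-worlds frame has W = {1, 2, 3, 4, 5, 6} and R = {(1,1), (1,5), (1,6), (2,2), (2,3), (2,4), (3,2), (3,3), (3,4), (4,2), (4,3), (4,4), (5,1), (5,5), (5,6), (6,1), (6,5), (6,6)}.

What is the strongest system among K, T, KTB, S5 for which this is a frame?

S5

Reflexive (axiom T): yes — every world is R-related to itself.
Symmetric (axiom B): yes — every pair in R has its reverse in R.
Euclidean (axiom 5): yes — any two successors of a common world are R-related.
So F validates K, T, KTB, S5. The strongest is S5.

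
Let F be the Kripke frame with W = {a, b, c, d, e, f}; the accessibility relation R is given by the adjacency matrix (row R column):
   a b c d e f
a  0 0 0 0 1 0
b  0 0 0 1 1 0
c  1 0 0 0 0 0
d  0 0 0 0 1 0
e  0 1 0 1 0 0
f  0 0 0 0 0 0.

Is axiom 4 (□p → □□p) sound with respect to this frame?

No

The schema 4 characterises exactly the transitive frames.
Transitive: no — a R e and e R b, but not a R b.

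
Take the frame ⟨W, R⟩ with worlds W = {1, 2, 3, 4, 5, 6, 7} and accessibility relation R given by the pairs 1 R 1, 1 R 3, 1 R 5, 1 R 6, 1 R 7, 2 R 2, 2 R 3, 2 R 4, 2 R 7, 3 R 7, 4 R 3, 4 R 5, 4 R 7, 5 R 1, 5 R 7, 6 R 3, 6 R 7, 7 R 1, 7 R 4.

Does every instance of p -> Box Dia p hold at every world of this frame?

No

By correspondence theory, B is valid on a frame iff R is symmetric.
Symmetric: no — 1 R 3 but not 3 R 1.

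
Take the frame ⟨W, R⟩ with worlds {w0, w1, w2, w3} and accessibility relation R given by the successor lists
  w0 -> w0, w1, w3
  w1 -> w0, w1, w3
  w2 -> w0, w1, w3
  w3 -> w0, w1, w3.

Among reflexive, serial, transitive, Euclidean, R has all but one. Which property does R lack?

reflexive

Reflexive: no — w2 is not related to itself.
Serial: yes — every world has a successor (e.g. w0 R w0).
Transitive: yes — every two-step R-path is closed by a direct edge.
Euclidean: yes — any two successors of a common world are R-related.
Only reflexive fails.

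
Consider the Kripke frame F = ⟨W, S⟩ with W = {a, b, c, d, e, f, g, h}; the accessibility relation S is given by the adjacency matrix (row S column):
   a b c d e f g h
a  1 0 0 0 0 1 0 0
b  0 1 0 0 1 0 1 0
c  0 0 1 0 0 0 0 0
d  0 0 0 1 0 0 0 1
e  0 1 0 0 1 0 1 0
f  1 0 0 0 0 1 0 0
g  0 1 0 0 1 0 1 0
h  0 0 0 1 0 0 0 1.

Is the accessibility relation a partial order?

No

Reflexive: yes — every world is S-related to itself.
Transitive: yes — every two-step S-path is closed by a direct edge.
Antisymmetric: no — a S f and f S a with a ≠ f.
So S is not a partial order.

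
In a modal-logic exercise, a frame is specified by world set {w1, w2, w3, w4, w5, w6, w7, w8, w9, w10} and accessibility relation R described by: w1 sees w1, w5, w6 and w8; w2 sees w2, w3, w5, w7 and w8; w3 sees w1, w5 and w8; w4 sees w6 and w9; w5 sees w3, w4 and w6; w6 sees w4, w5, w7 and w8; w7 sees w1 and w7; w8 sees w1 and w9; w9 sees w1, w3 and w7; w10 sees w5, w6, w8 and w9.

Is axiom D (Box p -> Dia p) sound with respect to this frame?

Yes

By correspondence theory, D is valid on a frame iff R is serial.
Serial: yes — every world has a successor (e.g. w1 R w1).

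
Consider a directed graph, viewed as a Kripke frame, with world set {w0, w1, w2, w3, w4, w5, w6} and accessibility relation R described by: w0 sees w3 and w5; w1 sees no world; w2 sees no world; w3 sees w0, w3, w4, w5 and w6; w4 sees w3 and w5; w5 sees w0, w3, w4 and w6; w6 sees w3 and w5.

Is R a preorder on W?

Reflexive: no — w0 is not related to itself.
Transitive: no — w0 R w3 and w3 R w4, but not w0 R w4.
So R is not a preorder.

No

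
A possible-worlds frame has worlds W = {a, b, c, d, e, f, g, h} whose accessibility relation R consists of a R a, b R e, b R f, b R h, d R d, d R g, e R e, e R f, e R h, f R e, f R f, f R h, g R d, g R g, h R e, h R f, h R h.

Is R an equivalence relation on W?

Reflexive: no — b is not related to itself.
Symmetric: no — b R e but not e R b.
Transitive: yes — every two-step R-path is closed by a direct edge.
So R is not an equivalence relation.

No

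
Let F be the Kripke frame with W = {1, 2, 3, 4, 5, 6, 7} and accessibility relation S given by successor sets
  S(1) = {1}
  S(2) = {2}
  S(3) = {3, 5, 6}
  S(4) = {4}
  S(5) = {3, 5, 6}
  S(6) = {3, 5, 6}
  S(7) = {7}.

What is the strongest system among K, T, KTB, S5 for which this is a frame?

S5

Reflexive (axiom T): yes — every world is S-related to itself.
Symmetric (axiom B): yes — every pair in S has its reverse in S.
Euclidean (axiom 5): yes — any two successors of a common world are S-related.
So F validates K, T, KTB, S5. The strongest is S5.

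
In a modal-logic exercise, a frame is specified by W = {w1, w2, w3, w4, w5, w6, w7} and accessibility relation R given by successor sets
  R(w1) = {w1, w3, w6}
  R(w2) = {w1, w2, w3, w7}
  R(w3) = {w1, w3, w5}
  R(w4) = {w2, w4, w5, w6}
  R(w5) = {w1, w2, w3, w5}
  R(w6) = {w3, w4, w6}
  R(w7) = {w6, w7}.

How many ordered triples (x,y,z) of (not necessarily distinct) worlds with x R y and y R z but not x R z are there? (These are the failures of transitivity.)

Enumerating: (w1,w3,w5), (w1,w6,w4), (w2,w1,w6), (w2,w3,w5), (w2,w7,w6), (w3,w1,w6), (w3,w5,w2), (w4,w2,w1), (w4,w2,w3), (w4,w2,w7), (w4,w5,w1), (w4,w5,w3), … and 9 more.
Total: 21.

21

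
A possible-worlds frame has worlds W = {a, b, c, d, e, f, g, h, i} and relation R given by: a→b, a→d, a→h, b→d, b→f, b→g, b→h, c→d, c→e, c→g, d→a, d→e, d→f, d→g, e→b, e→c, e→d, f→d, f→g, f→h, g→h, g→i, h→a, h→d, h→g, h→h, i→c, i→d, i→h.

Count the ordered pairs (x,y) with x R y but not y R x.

16

Enumerating: (a,b), (b,d), (b,f), (b,g), (b,h), (c,d), (c,g), (d,g), (e,b), (f,g), (f,h), (g,i), (h,d), (i,c), (i,d), (i,h).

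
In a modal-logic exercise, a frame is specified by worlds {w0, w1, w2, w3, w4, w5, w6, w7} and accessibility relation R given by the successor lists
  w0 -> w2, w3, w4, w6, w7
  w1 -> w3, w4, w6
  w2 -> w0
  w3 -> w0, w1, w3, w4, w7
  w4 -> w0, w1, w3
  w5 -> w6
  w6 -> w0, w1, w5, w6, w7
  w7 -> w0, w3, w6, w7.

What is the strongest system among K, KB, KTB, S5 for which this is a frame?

KB

Symmetric (axiom B): yes — every pair in R has its reverse in R.
Reflexive (axiom T): no — w0 is not related to itself.
Euclidean (axiom 5): no — w0 R w2 and w0 R w3, but not w2 R w3.
So F validates K, KB; KTB would additionally require R to be reflexive. The strongest is KB.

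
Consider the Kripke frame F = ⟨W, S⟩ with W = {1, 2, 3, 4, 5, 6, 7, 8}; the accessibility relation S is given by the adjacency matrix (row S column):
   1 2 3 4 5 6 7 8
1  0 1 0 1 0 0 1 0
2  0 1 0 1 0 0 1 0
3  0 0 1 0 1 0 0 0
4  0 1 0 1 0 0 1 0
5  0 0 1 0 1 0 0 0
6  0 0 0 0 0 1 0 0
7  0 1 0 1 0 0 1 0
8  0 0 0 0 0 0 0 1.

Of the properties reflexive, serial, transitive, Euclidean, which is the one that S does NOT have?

reflexive

Reflexive: no — 1 is not related to itself.
Serial: yes — every world has a successor (e.g. 1 S 2).
Transitive: yes — every two-step S-path is closed by a direct edge.
Euclidean: yes — any two successors of a common world are S-related.
Only reflexive fails.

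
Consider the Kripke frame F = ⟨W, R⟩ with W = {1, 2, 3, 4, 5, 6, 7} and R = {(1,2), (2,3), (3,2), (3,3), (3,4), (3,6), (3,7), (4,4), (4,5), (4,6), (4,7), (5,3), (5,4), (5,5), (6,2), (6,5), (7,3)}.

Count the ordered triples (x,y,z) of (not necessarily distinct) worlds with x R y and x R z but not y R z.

29

Enumerating: (1,2,2), (3,2,2), (3,2,4), (3,2,6), (3,2,7), (3,4,2), (3,4,3), (3,6,3), (3,6,4), (3,6,6), (3,6,7), (3,7,2), … and 17 more.
Total: 29.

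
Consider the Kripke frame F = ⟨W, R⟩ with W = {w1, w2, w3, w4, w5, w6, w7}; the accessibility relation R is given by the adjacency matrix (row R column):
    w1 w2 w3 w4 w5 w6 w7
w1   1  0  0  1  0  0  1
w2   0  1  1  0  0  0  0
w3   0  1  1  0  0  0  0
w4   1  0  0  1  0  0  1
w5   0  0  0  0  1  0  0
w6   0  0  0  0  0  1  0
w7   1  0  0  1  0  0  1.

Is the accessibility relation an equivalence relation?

Reflexive: yes — every world is R-related to itself.
Symmetric: yes — every pair in R has its reverse in R.
Transitive: yes — every two-step R-path is closed by a direct edge.
So R is an equivalence relation.

Yes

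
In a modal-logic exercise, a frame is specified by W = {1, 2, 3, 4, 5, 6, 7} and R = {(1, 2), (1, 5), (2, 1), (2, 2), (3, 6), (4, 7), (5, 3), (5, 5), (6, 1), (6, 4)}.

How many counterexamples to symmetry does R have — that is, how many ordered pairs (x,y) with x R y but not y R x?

Enumerating: (1,5), (3,6), (4,7), (5,3), (6,1), (6,4).

6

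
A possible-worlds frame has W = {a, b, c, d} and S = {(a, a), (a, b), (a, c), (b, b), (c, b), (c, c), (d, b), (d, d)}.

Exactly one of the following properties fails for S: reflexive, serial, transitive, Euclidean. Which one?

Reflexive: yes — every world is S-related to itself.
Serial: yes — every world has a successor (e.g. a S a).
Transitive: yes — every two-step S-path is closed by a direct edge.
Euclidean: no — a S b and a S c, but not b S c.
Only Euclidean fails.

Euclidean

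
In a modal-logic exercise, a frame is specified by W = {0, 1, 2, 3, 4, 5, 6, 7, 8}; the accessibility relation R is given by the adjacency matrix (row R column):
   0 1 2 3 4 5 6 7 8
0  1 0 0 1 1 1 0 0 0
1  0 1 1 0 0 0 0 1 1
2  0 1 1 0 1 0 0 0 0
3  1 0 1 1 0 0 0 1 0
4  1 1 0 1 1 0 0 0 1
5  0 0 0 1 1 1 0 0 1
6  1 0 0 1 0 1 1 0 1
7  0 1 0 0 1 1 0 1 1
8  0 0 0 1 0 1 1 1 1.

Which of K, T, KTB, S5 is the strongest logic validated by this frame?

T

Reflexive (axiom T): yes — every world is R-related to itself.
Symmetric (axiom B): no — 0 R 5 but not 5 R 0.
Euclidean (axiom 5): no — 0 R 3 and 0 R 4, but not 3 R 4.
So F validates K, T; KTB would additionally require R to be symmetric. The strongest is T.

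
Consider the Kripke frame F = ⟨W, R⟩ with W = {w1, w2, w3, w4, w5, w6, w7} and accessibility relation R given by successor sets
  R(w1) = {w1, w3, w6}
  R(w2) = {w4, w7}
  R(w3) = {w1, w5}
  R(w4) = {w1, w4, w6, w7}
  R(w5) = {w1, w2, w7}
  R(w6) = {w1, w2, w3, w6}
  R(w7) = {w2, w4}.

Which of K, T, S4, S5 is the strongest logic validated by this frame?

K

Reflexive (axiom T): no — w2 is not related to itself.
Transitive (axiom 4): no — w1 R w3 and w3 R w5, but not w1 R w5.
Euclidean (axiom 5): no — w1 R w3 and w1 R w6, but not w3 R w6.
So F validates K; T would additionally require R to be reflexive. The strongest is K.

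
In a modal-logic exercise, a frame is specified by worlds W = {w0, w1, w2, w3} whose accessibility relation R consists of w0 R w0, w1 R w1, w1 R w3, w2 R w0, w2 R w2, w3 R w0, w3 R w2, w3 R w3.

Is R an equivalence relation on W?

Reflexive: yes — every world is R-related to itself.
Symmetric: no — w1 R w3 but not w3 R w1.
Transitive: no — w1 R w3 and w3 R w0, but not w1 R w0.
So R is not an equivalence relation.

No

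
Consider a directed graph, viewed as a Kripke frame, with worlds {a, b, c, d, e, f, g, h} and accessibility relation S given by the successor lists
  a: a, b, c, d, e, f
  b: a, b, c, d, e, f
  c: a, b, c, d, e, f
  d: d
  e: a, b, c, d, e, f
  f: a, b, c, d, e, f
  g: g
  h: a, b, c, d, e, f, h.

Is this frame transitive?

Transitive: yes — every two-step S-path is closed by a direct edge.

Yes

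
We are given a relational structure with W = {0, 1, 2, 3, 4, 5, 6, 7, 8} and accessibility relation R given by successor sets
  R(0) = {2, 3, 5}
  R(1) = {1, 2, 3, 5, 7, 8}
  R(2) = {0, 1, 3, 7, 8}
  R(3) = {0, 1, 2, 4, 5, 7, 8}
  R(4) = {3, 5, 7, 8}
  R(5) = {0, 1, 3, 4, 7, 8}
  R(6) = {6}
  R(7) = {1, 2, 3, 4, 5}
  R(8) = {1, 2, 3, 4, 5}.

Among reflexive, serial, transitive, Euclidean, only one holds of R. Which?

Reflexive: no — 0 is not related to itself.
Serial: yes — every world has a successor (e.g. 0 R 2).
Transitive: no — 0 R 2 and 2 R 1, but not 0 R 1.
Euclidean: no — 0 R 2 and 0 R 5, but not 2 R 5.
Only serial holds.

serial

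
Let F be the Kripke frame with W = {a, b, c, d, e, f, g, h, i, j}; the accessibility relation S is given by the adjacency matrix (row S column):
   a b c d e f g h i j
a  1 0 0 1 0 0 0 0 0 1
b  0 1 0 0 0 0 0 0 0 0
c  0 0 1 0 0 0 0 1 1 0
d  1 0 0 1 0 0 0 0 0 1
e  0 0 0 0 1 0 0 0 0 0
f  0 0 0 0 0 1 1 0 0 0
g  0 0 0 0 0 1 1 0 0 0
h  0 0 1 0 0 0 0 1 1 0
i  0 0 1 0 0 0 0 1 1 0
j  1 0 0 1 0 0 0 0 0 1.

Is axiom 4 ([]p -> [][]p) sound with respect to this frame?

By correspondence theory, 4 is valid on a frame iff S is transitive.
Transitive: yes — every two-step S-path is closed by a direct edge.

Yes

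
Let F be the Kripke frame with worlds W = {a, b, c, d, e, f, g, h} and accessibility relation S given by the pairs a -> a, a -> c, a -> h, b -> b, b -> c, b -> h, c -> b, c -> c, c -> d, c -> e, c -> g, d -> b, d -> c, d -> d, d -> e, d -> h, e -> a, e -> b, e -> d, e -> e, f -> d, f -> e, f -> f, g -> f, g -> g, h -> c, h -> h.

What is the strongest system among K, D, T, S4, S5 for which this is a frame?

Serial (axiom D): yes — every world has a successor (e.g. a S a).
Reflexive (axiom T): yes — every world is S-related to itself.
Transitive (axiom 4): no — a S c and c S b, but not a S b.
Euclidean (axiom 5): no — a S c and a S h, but not c S h.
So F validates K, D, T; S4 would additionally require S to be transitive. The strongest is T.

T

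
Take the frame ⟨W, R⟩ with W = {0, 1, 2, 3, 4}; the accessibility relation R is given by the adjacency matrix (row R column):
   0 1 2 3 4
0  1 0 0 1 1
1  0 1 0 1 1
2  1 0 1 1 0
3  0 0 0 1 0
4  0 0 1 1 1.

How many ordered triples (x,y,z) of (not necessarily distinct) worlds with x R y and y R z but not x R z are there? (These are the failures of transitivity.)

Enumerating: (0,4,2), (1,4,2), (2,0,4), (4,2,0).

4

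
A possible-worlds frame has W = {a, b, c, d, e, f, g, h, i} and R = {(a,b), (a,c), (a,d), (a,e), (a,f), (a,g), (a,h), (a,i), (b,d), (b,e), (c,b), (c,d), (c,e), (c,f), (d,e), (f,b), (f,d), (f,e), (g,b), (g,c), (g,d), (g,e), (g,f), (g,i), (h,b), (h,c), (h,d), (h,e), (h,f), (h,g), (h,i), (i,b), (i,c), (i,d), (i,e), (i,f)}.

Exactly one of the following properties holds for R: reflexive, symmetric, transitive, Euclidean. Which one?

transitive

Reflexive: no — a is not related to itself.
Symmetric: no — a R b but not b R a.
Transitive: yes — every two-step R-path is closed by a direct edge.
Euclidean: no — a R b and a R c, but not b R c.
Only transitive holds.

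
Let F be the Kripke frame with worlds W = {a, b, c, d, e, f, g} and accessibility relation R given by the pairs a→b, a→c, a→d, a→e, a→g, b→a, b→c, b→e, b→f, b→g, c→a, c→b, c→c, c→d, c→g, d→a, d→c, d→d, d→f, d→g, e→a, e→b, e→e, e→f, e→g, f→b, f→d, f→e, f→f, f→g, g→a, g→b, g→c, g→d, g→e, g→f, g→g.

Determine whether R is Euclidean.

Euclidean: no — a R b and a R d, but not b R d.

No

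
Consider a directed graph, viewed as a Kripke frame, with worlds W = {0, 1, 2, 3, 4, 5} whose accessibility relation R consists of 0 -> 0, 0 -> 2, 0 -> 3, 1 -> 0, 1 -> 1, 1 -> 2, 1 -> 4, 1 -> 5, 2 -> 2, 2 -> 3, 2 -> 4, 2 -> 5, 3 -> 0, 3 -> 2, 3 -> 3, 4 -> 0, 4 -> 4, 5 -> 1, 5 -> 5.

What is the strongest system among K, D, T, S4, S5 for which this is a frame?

Serial (axiom D): yes — every world has a successor (e.g. 0 R 0).
Reflexive (axiom T): yes — every world is R-related to itself.
Transitive (axiom 4): no — 0 R 2 and 2 R 4, but not 0 R 4.
Euclidean (axiom 5): no — 1 R 0 and 1 R 4, but not 0 R 4.
So F validates K, D, T; S4 would additionally require R to be transitive. The strongest is T.

T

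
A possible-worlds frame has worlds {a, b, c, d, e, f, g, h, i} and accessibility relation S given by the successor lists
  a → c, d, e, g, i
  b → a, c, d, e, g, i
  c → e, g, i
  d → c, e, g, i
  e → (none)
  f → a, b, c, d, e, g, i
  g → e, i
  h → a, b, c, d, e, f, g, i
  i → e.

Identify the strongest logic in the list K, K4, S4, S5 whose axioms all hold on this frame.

Transitive (axiom 4): yes — every two-step S-path is closed by a direct edge.
Reflexive (axiom T): no — a is not related to itself.
Euclidean (axiom 5): no — a S c and a S d, but not c S d.
So F validates K, K4; S4 would additionally require S to be reflexive. The strongest is K4.

K4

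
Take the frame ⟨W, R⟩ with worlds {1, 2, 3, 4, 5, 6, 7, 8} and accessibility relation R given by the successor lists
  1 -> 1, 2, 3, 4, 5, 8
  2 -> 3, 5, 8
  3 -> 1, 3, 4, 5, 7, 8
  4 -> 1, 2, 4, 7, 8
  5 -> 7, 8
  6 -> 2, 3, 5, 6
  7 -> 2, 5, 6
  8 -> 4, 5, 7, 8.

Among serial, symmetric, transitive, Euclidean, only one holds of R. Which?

serial

Serial: yes — every world has a successor (e.g. 1 R 1).
Symmetric: no — 1 R 2 but not 2 R 1.
Transitive: no — 1 R 3 and 3 R 7, but not 1 R 7.
Euclidean: no — 1 R 2 and 1 R 4, but not 2 R 4.
Only serial holds.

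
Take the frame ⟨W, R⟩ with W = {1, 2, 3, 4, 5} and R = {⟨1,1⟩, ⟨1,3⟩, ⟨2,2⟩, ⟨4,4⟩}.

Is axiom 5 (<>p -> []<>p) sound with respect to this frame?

No

By correspondence theory, 5 is valid on a frame iff R is Euclidean.
Euclidean: no — 1 R 3 and 1 R 1, but not 3 R 1.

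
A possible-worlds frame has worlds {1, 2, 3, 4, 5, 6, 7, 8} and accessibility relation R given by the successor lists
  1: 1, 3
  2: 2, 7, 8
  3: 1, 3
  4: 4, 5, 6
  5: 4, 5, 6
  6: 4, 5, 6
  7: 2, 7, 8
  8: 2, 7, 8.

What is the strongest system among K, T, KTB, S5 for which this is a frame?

Reflexive (axiom T): yes — every world is R-related to itself.
Symmetric (axiom B): yes — every pair in R has its reverse in R.
Euclidean (axiom 5): yes — any two successors of a common world are R-related.
So F validates K, T, KTB, S5. The strongest is S5.

S5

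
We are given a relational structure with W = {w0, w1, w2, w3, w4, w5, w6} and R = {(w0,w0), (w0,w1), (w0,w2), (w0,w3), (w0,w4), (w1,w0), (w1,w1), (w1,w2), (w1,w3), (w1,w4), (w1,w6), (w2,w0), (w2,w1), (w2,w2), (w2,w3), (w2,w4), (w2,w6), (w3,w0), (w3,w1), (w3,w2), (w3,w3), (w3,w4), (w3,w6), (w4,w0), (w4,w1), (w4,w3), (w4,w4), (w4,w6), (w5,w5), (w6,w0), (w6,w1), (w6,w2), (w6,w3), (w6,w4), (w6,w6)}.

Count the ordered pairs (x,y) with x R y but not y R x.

2

Enumerating: (w2,w4), (w6,w0).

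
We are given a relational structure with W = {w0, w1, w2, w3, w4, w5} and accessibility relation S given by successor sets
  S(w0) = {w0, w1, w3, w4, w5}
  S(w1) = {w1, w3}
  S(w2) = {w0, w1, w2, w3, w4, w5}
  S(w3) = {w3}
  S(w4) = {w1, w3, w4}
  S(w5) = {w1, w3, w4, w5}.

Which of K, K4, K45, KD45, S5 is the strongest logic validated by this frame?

Transitive (axiom 4): yes — every two-step S-path is closed by a direct edge.
Euclidean (axiom 5): no — w0 S w1 and w0 S w4, but not w1 S w4.
Serial (axiom D): yes — every world has a successor (e.g. w0 S w0).
Reflexive (axiom T): yes — every world is S-related to itself.
So F validates K, K4; K45 would additionally require S to be Euclidean. The strongest is K4.

K4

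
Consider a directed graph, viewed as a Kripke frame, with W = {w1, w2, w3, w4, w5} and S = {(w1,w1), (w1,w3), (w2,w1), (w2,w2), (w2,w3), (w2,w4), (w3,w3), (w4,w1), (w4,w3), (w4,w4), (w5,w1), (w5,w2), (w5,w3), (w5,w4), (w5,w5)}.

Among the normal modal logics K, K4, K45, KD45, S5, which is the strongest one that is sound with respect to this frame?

Transitive (axiom 4): yes — every two-step S-path is closed by a direct edge.
Euclidean (axiom 5): no — w2 S w1 and w2 S w4, but not w1 S w4.
Serial (axiom D): yes — every world has a successor (e.g. w1 S w1).
Reflexive (axiom T): yes — every world is S-related to itself.
So F validates K, K4; K45 would additionally require S to be Euclidean. The strongest is K4.

K4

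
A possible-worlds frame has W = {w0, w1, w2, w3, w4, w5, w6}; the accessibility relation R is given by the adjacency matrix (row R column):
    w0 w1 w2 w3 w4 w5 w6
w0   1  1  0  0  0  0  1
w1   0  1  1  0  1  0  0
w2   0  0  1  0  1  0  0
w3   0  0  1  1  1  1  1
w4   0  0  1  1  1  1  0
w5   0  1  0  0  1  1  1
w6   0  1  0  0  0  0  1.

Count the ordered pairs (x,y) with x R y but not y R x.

Enumerating: (w0,w1), (w0,w6), (w1,w2), (w1,w4), (w3,w2), (w3,w5), (w3,w6), (w5,w1), (w5,w6), (w6,w1).

10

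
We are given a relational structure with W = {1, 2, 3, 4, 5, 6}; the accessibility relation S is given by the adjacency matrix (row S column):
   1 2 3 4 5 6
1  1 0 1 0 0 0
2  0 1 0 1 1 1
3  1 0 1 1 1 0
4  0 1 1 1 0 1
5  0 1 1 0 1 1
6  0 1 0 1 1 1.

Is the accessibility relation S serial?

Serial: yes — every world has a successor (e.g. 1 S 1).

Yes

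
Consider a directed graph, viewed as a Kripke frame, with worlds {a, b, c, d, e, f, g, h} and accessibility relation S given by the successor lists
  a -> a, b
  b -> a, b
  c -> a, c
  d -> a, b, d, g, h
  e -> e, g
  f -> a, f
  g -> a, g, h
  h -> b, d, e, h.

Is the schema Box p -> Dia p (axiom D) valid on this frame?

Yes

By correspondence theory, D is valid on a frame iff S is serial.
Serial: yes — every world has a successor (e.g. a S a).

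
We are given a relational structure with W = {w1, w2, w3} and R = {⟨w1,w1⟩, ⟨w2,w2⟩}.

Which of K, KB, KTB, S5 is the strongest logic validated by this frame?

KB

Symmetric (axiom B): yes — every pair in R has its reverse in R.
Reflexive (axiom T): no — w3 is not related to itself.
Euclidean (axiom 5): yes — any two successors of a common world are R-related.
So F validates K, KB; KTB would additionally require R to be reflexive. The strongest is KB.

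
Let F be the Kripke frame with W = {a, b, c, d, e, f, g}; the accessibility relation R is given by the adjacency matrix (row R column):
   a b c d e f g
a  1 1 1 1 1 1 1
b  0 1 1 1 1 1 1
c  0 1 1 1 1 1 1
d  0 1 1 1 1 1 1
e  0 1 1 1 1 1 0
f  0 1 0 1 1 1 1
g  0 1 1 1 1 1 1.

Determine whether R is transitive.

No

Transitive: no — e R b and b R g, but not e R g.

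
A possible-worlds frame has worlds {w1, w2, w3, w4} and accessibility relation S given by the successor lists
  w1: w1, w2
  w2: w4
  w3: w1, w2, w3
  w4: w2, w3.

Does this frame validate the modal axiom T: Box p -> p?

No

By correspondence theory, T is valid on a frame iff S is reflexive.
Reflexive: no — w2 is not related to itself.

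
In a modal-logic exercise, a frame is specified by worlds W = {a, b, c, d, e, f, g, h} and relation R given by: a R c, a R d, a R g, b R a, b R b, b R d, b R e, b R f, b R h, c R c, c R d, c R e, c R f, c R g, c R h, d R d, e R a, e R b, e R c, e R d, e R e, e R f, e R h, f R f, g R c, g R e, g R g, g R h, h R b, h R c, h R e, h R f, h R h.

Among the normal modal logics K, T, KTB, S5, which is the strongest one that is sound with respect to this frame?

K

Reflexive (axiom T): no — a is not related to itself.
Symmetric (axiom B): no — a R c but not c R a.
Euclidean (axiom 5): no — a R d and a R c, but not d R c.
So F validates K; T would additionally require R to be reflexive. The strongest is K.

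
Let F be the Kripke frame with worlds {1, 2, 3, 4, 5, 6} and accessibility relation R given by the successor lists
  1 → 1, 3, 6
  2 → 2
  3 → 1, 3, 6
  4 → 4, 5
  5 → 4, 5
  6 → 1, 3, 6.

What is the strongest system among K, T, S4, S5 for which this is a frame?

S5

Reflexive (axiom T): yes — every world is R-related to itself.
Transitive (axiom 4): yes — every two-step R-path is closed by a direct edge.
Euclidean (axiom 5): yes — any two successors of a common world are R-related.
So F validates K, T, S4, S5. The strongest is S5.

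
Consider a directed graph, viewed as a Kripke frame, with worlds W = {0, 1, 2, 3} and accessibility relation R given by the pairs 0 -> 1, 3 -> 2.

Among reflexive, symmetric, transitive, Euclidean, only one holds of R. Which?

Reflexive: no — 0 is not related to itself.
Symmetric: no — 0 R 1 but not 1 R 0.
Transitive: yes — every two-step R-path is closed by a direct edge.
Euclidean: no — 0 R 1 and 0 R 1, but not 1 R 1.
Only transitive holds.

transitive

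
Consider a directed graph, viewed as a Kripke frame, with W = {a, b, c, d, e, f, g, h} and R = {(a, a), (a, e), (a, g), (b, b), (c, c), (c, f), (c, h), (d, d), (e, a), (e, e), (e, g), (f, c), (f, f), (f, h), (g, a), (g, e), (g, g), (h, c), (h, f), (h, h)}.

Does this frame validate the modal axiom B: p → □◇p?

By correspondence theory, B is valid on a frame iff R is symmetric.
Symmetric: yes — every pair in R has its reverse in R.

Yes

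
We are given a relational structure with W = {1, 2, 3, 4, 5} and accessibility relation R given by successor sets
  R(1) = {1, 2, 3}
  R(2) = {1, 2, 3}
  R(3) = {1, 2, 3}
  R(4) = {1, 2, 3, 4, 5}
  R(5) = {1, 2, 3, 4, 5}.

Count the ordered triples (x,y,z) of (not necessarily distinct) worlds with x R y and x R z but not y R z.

12

Enumerating: (4,1,4), (4,1,5), (4,2,4), (4,2,5), (4,3,4), (4,3,5), (5,1,4), (5,1,5), (5,2,4), (5,2,5), (5,3,4), (5,3,5).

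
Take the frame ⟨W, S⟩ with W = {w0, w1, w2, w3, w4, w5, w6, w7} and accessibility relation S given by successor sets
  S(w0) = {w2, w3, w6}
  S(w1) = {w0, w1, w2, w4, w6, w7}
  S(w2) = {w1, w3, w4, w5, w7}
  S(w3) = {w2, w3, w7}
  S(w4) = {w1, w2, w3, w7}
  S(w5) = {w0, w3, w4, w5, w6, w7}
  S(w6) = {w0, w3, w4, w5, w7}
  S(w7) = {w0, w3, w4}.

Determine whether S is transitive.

No

Transitive: no — w0 S w2 and w2 S w1, but not w0 S w1.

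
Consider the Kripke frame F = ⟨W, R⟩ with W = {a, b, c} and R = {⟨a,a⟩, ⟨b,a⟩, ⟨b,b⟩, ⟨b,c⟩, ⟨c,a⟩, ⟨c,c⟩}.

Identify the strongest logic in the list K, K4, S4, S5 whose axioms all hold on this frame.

S4

Transitive (axiom 4): yes — every two-step R-path is closed by a direct edge.
Reflexive (axiom T): yes — every world is R-related to itself.
Euclidean (axiom 5): no — b R a and b R c, but not a R c.
So F validates K, K4, S4; S5 would additionally require R to be Euclidean. The strongest is S4.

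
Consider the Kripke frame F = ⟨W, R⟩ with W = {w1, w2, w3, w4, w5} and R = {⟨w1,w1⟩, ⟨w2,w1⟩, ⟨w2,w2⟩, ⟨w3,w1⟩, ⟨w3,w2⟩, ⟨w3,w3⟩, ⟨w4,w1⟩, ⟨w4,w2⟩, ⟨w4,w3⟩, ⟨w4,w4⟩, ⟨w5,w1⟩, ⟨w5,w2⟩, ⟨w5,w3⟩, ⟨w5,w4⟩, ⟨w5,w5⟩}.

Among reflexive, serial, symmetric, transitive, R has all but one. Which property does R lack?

symmetric

Reflexive: yes — every world is R-related to itself.
Serial: yes — every world has a successor (e.g. w1 R w1).
Symmetric: no — w2 R w1 but not w1 R w2.
Transitive: yes — every two-step R-path is closed by a direct edge.
Only symmetric fails.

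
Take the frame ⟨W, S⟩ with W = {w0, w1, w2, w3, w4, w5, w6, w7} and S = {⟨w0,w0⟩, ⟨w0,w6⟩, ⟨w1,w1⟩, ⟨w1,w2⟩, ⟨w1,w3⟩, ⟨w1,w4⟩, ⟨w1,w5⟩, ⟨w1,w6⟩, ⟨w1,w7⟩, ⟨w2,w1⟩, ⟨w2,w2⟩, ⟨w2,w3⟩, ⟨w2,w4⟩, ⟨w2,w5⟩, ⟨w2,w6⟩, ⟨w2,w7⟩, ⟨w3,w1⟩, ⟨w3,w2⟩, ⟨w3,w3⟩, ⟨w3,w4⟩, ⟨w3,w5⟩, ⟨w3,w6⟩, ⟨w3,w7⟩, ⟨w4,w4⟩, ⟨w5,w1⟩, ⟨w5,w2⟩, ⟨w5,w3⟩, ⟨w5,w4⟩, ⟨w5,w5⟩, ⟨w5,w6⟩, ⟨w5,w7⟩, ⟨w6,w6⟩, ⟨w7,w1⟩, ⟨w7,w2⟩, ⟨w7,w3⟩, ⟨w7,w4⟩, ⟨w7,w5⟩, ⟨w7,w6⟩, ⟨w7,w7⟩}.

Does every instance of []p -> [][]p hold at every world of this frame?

The schema 4 characterises exactly the transitive frames.
Transitive: yes — every two-step S-path is closed by a direct edge.

Yes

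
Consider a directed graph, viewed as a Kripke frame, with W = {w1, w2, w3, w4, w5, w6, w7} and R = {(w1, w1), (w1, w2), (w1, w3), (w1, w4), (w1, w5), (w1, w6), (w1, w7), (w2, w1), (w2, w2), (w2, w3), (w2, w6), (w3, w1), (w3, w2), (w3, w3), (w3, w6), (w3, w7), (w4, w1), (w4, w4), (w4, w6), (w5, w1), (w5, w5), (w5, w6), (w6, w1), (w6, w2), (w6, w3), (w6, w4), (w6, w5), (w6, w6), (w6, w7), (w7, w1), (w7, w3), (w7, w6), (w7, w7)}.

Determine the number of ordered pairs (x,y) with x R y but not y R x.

0

R is symmetric; there are no such tuples.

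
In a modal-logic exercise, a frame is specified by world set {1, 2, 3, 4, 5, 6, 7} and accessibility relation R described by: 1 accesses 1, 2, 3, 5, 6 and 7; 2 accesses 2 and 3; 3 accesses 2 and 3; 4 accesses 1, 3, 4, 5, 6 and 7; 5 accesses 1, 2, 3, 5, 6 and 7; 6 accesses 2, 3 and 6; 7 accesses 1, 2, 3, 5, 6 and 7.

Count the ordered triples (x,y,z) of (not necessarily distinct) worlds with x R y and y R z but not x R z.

5

Enumerating: (4,1,2), (4,3,2), (4,5,2), (4,6,2), (4,7,2).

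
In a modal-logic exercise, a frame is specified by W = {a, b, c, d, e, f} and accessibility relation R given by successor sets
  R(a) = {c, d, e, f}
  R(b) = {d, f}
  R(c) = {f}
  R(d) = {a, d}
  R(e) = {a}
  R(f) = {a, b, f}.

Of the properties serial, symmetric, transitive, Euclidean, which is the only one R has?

serial

Serial: yes — every world has a successor (e.g. a R c).
Symmetric: no — a R c but not c R a.
Transitive: no — a R f and f R b, but not a R b.
Euclidean: no — a R c and a R d, but not c R d.
Only serial holds.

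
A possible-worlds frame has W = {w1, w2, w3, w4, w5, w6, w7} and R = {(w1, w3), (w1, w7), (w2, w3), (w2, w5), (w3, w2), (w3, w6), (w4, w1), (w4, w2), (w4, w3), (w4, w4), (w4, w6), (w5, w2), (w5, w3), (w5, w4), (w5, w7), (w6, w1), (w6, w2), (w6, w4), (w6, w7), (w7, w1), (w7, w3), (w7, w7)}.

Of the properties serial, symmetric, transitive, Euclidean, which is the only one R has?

Serial: yes — every world has a successor (e.g. w1 R w3).
Symmetric: no — w1 R w3 but not w3 R w1.
Transitive: no — w1 R w3 and w3 R w2, but not w1 R w2.
Euclidean: no — w1 R w3 and w1 R w7, but not w3 R w7.
Only serial holds.

serial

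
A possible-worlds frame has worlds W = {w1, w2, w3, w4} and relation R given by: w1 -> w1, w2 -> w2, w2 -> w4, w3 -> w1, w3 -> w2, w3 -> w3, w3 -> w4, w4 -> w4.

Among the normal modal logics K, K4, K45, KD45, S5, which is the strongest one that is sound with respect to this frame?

Transitive (axiom 4): yes — every two-step R-path is closed by a direct edge.
Euclidean (axiom 5): no — w3 R w1 and w3 R w2, but not w1 R w2.
Serial (axiom D): yes — every world has a successor (e.g. w1 R w1).
Reflexive (axiom T): yes — every world is R-related to itself.
So F validates K, K4; K45 would additionally require R to be Euclidean. The strongest is K4.

K4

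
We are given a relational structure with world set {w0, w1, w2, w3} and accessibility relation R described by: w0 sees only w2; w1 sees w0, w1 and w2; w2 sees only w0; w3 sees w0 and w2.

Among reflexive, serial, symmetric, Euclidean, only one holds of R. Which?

serial

Reflexive: no — w0 is not related to itself.
Serial: yes — every world has a successor (e.g. w0 R w2).
Symmetric: no — w1 R w0 but not w0 R w1.
Euclidean: no — w0 R w2 and w0 R w2, but not w2 R w2.
Only serial holds.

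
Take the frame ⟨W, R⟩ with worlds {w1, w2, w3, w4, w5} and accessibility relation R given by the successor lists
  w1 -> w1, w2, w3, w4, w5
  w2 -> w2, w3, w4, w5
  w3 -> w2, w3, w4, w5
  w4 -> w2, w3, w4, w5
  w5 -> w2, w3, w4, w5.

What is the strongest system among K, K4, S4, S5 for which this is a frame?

S4

Transitive (axiom 4): yes — every two-step R-path is closed by a direct edge.
Reflexive (axiom T): yes — every world is R-related to itself.
Euclidean (axiom 5): no — w1 R w2 and w1 R w1, but not w2 R w1.
So F validates K, K4, S4; S5 would additionally require R to be Euclidean. The strongest is S4.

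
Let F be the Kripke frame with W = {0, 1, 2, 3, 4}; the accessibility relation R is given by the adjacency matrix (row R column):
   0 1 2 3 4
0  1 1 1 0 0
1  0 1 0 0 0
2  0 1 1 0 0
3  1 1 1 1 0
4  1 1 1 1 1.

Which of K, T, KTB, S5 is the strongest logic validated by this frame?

T

Reflexive (axiom T): yes — every world is R-related to itself.
Symmetric (axiom B): no — 0 R 1 but not 1 R 0.
Euclidean (axiom 5): no — 0 R 1 and 0 R 2, but not 1 R 2.
So F validates K, T; KTB would additionally require R to be symmetric. The strongest is T.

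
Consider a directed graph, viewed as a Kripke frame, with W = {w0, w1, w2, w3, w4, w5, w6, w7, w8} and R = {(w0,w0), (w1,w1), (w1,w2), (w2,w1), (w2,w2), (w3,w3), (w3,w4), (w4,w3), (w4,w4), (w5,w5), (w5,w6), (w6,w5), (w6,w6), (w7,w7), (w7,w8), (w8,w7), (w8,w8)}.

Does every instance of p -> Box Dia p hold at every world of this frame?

By correspondence theory, B is valid on a frame iff R is symmetric.
Symmetric: yes — every pair in R has its reverse in R.

Yes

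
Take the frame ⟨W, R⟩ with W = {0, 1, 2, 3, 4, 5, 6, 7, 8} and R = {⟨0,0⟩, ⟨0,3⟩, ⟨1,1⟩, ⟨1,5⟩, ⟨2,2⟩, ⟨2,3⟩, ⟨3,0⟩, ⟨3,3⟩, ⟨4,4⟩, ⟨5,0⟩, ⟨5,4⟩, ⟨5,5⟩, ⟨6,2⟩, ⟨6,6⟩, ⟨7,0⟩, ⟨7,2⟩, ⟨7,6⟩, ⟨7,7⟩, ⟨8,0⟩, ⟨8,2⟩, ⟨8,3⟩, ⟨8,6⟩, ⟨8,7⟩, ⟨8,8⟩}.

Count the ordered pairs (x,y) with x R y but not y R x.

13

Enumerating: (1,5), (2,3), (5,0), (5,4), (6,2), (7,0), (7,2), (7,6), (8,0), (8,2), (8,3), (8,6), (8,7).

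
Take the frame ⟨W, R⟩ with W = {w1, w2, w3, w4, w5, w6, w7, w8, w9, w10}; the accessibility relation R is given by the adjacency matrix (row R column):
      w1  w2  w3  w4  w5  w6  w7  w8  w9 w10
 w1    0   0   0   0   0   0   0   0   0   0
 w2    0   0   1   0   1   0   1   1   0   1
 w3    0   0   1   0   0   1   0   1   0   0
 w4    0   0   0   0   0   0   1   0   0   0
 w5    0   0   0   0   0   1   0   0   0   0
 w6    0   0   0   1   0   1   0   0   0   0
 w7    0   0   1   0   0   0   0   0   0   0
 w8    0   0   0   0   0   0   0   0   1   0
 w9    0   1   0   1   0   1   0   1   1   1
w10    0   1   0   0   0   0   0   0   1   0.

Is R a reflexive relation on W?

No

Reflexive: no — w1 is not related to itself.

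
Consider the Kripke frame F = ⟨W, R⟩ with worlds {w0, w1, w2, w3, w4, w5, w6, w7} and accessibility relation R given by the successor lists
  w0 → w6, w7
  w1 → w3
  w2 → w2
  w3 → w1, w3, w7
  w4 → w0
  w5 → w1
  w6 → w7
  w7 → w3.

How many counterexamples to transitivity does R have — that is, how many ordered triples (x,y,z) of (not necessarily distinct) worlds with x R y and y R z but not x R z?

9

Enumerating: (w0,w7,w3), (w1,w3,w1), (w1,w3,w7), (w4,w0,w6), (w4,w0,w7), (w5,w1,w3), (w6,w7,w3), (w7,w3,w1), (w7,w3,w7).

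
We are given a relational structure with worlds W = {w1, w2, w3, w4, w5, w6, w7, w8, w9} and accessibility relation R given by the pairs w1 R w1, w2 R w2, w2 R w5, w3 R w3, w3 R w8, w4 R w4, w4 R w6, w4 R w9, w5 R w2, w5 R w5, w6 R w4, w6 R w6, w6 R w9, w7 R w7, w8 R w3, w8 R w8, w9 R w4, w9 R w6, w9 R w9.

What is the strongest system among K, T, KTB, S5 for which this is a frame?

S5

Reflexive (axiom T): yes — every world is R-related to itself.
Symmetric (axiom B): yes — every pair in R has its reverse in R.
Euclidean (axiom 5): yes — any two successors of a common world are R-related.
So F validates K, T, KTB, S5. The strongest is S5.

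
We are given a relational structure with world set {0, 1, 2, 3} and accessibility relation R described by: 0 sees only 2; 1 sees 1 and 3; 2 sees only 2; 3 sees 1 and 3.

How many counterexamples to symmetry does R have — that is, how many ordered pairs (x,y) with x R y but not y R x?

Enumerating: (0,2).

1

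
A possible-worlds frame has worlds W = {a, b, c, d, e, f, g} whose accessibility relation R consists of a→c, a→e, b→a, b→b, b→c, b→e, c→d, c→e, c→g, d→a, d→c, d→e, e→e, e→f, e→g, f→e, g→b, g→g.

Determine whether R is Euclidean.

No

Euclidean: no — a R e and a R c, but not e R c.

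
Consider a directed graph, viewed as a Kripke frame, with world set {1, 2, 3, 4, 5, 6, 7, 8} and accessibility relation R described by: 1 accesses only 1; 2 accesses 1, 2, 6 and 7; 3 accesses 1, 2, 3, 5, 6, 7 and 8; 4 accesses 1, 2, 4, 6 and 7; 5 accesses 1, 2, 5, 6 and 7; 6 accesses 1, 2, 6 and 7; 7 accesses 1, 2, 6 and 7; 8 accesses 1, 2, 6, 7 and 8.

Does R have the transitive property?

Yes

Transitive: yes — every two-step R-path is closed by a direct edge.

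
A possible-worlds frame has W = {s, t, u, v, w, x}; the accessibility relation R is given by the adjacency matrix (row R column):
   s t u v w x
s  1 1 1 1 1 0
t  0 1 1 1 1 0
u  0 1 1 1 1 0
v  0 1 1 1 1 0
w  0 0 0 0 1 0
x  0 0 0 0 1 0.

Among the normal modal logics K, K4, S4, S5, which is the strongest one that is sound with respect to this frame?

Transitive (axiom 4): yes — every two-step R-path is closed by a direct edge.
Reflexive (axiom T): no — x is not related to itself.
Euclidean (axiom 5): no — s R w and s R t, but not w R t.
So F validates K, K4; S4 would additionally require R to be reflexive. The strongest is K4.

K4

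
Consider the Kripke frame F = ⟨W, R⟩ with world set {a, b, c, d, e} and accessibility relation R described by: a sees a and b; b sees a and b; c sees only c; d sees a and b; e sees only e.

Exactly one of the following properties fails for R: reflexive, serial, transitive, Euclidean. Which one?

Reflexive: no — d is not related to itself.
Serial: yes — every world has a successor (e.g. a R a).
Transitive: yes — every two-step R-path is closed by a direct edge.
Euclidean: yes — any two successors of a common world are R-related.
Only reflexive fails.

reflexive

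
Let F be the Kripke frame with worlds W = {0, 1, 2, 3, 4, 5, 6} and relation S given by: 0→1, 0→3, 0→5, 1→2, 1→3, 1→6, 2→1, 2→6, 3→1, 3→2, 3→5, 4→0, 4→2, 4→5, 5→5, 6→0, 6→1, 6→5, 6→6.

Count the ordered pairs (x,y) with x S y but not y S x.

Enumerating: (0,1), (0,3), (0,5), (2,6), (3,2), (3,5), (4,0), (4,2), (4,5), (6,0), (6,5).

11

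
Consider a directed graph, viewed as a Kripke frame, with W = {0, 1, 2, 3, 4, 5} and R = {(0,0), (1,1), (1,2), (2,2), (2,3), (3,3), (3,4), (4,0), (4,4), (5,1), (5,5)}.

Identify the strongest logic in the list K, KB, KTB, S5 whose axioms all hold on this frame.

K

Symmetric (axiom B): no — 1 R 2 but not 2 R 1.
Reflexive (axiom T): yes — every world is R-related to itself.
Euclidean (axiom 5): no — 1 R 2 and 1 R 1, but not 2 R 1.
So F validates K; KB would additionally require R to be symmetric. The strongest is K.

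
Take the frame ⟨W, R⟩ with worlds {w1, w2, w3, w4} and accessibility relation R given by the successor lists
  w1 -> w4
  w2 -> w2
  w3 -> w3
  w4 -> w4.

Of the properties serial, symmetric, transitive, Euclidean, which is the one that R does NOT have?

symmetric

Serial: yes — every world has a successor (e.g. w1 R w4).
Symmetric: no — w1 R w4 but not w4 R w1.
Transitive: yes — every two-step R-path is closed by a direct edge.
Euclidean: yes — any two successors of a common world are R-related.
Only symmetric fails.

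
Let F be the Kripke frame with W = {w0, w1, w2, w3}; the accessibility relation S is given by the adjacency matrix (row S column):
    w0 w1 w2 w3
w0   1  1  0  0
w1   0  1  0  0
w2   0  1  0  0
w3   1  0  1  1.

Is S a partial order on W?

No

Reflexive: no — w2 is not related to itself.
Transitive: no — w3 S w0 and w0 S w1, but not w3 S w1.
Antisymmetric: yes — no distinct pair is related both ways.
So S is not a partial order.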